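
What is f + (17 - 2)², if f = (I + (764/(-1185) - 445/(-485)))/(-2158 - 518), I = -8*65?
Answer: 69268124543/307592820 ≈ 225.19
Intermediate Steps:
I = -520
f = 59740043/307592820 (f = (-520 + (764/(-1185) - 445/(-485)))/(-2158 - 518) = (-520 + (764*(-1/1185) - 445*(-1/485)))/(-2676) = (-520 + (-764/1185 + 89/97))*(-1/2676) = (-520 + 31357/114945)*(-1/2676) = -59740043/114945*(-1/2676) = 59740043/307592820 ≈ 0.19422)
f + (17 - 2)² = 59740043/307592820 + (17 - 2)² = 59740043/307592820 + 15² = 59740043/307592820 + 225 = 69268124543/307592820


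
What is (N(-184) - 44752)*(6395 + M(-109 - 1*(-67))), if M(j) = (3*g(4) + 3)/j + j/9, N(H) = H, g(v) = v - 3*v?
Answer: -861535460/3 ≈ -2.8718e+8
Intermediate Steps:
g(v) = -2*v
M(j) = -21/j + j/9 (M(j) = (3*(-2*4) + 3)/j + j/9 = (3*(-8) + 3)/j + j*(1/9) = (-24 + 3)/j + j/9 = -21/j + j/9)
(N(-184) - 44752)*(6395 + M(-109 - 1*(-67))) = (-184 - 44752)*(6395 + (-21/(-109 - 1*(-67)) + (-109 - 1*(-67))/9)) = -44936*(6395 + (-21/(-109 + 67) + (-109 + 67)/9)) = -44936*(6395 + (-21/(-42) + (1/9)*(-42))) = -44936*(6395 + (-21*(-1/42) - 14/3)) = -44936*(6395 + (1/2 - 14/3)) = -44936*(6395 - 25/6) = -44936*38345/6 = -861535460/3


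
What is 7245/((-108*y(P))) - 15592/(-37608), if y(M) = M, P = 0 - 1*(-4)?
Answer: -1230251/75216 ≈ -16.356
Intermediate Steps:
P = 4 (P = 0 + 4 = 4)
7245/((-108*y(P))) - 15592/(-37608) = 7245/((-108*4)) - 15592/(-37608) = 7245/(-432) - 15592*(-1/37608) = 7245*(-1/432) + 1949/4701 = -805/48 + 1949/4701 = -1230251/75216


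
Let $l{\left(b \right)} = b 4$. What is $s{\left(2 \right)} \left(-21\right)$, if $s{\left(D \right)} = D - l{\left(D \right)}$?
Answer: $126$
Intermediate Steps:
$l{\left(b \right)} = 4 b$
$s{\left(D \right)} = - 3 D$ ($s{\left(D \right)} = D - 4 D = - 3 D$)
$s{\left(2 \right)} \left(-21\right) = \left(-3\right) 2 \left(-21\right) = \left(-6\right) \left(-21\right) = 126$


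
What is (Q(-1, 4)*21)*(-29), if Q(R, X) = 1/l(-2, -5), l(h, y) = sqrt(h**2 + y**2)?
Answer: -21*sqrt(29) ≈ -113.09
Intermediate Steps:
Q(R, X) = sqrt(29)/29 (Q(R, X) = 1/(sqrt((-2)**2 + (-5)**2)) = 1/(sqrt(4 + 25)) = 1/(sqrt(29)) = sqrt(29)/29)
(Q(-1, 4)*21)*(-29) = ((sqrt(29)/29)*21)*(-29) = (21*sqrt(29)/29)*(-29) = -21*sqrt(29)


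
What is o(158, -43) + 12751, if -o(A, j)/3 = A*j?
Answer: 33133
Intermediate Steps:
o(A, j) = -3*A*j
o(158, -43) + 12751 = -3*158*(-43) + 12751 = 20382 + 12751 = 33133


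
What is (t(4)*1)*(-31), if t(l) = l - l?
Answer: 0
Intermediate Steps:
t(l) = 0
(t(4)*1)*(-31) = (0*1)*(-31) = 0*(-31) = 0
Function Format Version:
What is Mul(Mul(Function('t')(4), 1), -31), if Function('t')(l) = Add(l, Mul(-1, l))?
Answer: 0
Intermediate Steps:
Function('t')(l) = 0
Mul(Mul(Function('t')(4), 1), -31) = Mul(Mul(0, 1), -31) = Mul(0, -31) = 0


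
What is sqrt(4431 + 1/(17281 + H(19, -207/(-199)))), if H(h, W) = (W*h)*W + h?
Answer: sqrt(2084672497565707228022)/685911431 ≈ 66.566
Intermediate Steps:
H(h, W) = h + h*W**2 (H(h, W) = h*W**2 + h = h + h*W**2)
sqrt(4431 + 1/(17281 + H(19, -207/(-199)))) = sqrt(4431 + 1/(17281 + 19*(1 + (-207/(-199))**2))) = sqrt(4431 + 1/(17281 + 19*(1 + (-207*(-1/199))**2))) = sqrt(4431 + 1/(17281 + 19*(1 + (207/199)**2))) = sqrt(4431 + 1/(17281 + 19*(1 + 42849/39601))) = sqrt(4431 + 1/(17281 + 19*(82450/39601))) = sqrt(4431 + 1/(17281 + 1566550/39601)) = sqrt(4431 + 1/(685911431/39601)) = sqrt(4431 + 39601/685911431) = sqrt(3039273590362/685911431) = sqrt(2084672497565707228022)/685911431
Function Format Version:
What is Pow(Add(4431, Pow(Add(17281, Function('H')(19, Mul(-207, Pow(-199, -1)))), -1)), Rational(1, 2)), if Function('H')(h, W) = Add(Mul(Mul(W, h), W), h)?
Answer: Mul(Rational(1, 685911431), Pow(2084672497565707228022, Rational(1, 2))) ≈ 66.566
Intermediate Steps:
Function('H')(h, W) = Add(h, Mul(h, Pow(W, 2))) (Function('H')(h, W) = Add(Mul(h, Pow(W, 2)), h) = Add(h, Mul(h, Pow(W, 2))))
Pow(Add(4431, Pow(Add(17281, Function('H')(19, Mul(-207, Pow(-199, -1)))), -1)), Rational(1, 2)) = Pow(Add(4431, Pow(Add(17281, Mul(19, Add(1, Pow(Mul(-207, Pow(-199, -1)), 2)))), -1)), Rational(1, 2)) = Pow(Add(4431, Pow(Add(17281, Mul(19, Add(1, Pow(Mul(-207, Rational(-1, 199)), 2)))), -1)), Rational(1, 2)) = Pow(Add(4431, Pow(Add(17281, Mul(19, Add(1, Pow(Rational(207, 199), 2)))), -1)), Rational(1, 2)) = Pow(Add(4431, Pow(Add(17281, Mul(19, Add(1, Rational(42849, 39601)))), -1)), Rational(1, 2)) = Pow(Add(4431, Pow(Add(17281, Mul(19, Rational(82450, 39601))), -1)), Rational(1, 2)) = Pow(Add(4431, Pow(Add(17281, Rational(1566550, 39601)), -1)), Rational(1, 2)) = Pow(Add(4431, Pow(Rational(685911431, 39601), -1)), Rational(1, 2)) = Pow(Add(4431, Rational(39601, 685911431)), Rational(1, 2)) = Pow(Rational(3039273590362, 685911431), Rational(1, 2)) = Mul(Rational(1, 685911431), Pow(2084672497565707228022, Rational(1, 2)))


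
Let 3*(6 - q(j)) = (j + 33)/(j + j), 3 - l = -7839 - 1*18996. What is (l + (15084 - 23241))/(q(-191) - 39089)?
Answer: -10704213/22394638 ≈ -0.47798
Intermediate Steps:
l = 26838 (l = 3 - (-7839 - 1*18996) = 3 - (-7839 - 18996) = 3 - 1*(-26835) = 3 + 26835 = 26838)
q(j) = 6 - (33 + j)/(6*j) (q(j) = 6 - (j + 33)/(3*(j + j)) = 6 - (33 + j)/(3*(2*j)) = 6 - (33 + j)*1/(2*j)/3 = 6 - (33 + j)/(6*j))
(l + (15084 - 23241))/(q(-191) - 39089) = (26838 + (15084 - 23241))/((⅙)*(-33 + 35*(-191))/(-191) - 39089) = (26838 - 8157)/((⅙)*(-1/191)*(-33 - 6685) - 39089) = 18681/((⅙)*(-1/191)*(-6718) - 39089) = 18681/(3359/573 - 39089) = 18681/(-22394638/573) = 18681*(-573/22394638) = -10704213/22394638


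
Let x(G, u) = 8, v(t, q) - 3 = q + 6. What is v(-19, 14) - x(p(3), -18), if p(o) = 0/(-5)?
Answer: 15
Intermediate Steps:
p(o) = 0 (p(o) = 0*(-⅕) = 0)
v(t, q) = 9 + q (v(t, q) = 3 + (q + 6) = 3 + (6 + q) = 9 + q)
v(-19, 14) - x(p(3), -18) = (9 + 14) - 1*8 = 23 - 8 = 15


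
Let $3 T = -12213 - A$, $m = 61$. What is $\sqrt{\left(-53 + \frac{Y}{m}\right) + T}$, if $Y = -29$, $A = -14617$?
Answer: $\frac{\sqrt{25045014}}{183} \approx 27.347$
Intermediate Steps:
$T = \frac{2404}{3}$ ($T = \frac{-12213 - -14617}{3} = \frac{-12213 + 14617}{3} = \frac{1}{3} \cdot 2404 = \frac{2404}{3} \approx 801.33$)
$\sqrt{\left(-53 + \frac{Y}{m}\right) + T} = \sqrt{\left(-53 - \frac{29}{61}\right) + \frac{2404}{3}} = \sqrt{- \frac{3262}{61} + \frac{2404}{3}} = \sqrt{\frac{136858}{183}} = \frac{\sqrt{25045014}}{183}$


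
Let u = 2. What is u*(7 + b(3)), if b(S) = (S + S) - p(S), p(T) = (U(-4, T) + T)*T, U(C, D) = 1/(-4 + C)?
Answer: 35/4 ≈ 8.7500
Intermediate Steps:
p(T) = T*(-1/8 + T) (p(T) = (1/(-4 - 4) + T)*T = (1/(-8) + T)*T = (-1/8 + T)*T = T*(-1/8 + T))
b(S) = 2*S - S*(-1/8 + S) (b(S) = (S + S) - S*(-1/8 + S) = 2*S - S*(-1/8 + S))
u*(7 + b(3)) = 2*(7 + (1/8)*3*(17 - 8*3)) = 2*(7 + (1/8)*3*(17 - 24)) = 2*(7 + (1/8)*3*(-7)) = 2*(7 - 21/8) = 2*(35/8) = 35/4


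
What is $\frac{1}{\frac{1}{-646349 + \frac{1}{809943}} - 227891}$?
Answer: $- \frac{523505848106}{119302271231534389} \approx -4.3881 \cdot 10^{-6}$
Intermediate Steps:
$\frac{1}{\frac{1}{-646349 + \frac{1}{809943}} - 227891} = \frac{1}{\frac{1}{- \frac{523505848106}{809943}} - 227891} = \frac{1}{- \frac{809943}{523505848106} - 227891} = \frac{1}{- \frac{119302271231534389}{523505848106}} = - \frac{523505848106}{119302271231534389}$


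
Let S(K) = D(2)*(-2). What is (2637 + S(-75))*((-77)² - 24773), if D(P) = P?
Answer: -49616252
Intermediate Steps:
S(K) = -4 (S(K) = 2*(-2) = -4)
(2637 + S(-75))*((-77)² - 24773) = (2637 - 4)*((-77)² - 24773) = 2633*(5929 - 24773) = 2633*(-18844) = -49616252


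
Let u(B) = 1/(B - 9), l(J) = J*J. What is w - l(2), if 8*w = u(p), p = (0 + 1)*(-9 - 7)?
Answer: -801/200 ≈ -4.0050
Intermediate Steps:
l(J) = J**2
p = -16 (p = 1*(-16) = -16)
u(B) = 1/(-9 + B)
w = -1/200 (w = 1/(8*(-9 - 16)) = (1/8)/(-25) = (1/8)*(-1/25) = -1/200 ≈ -0.0050000)
w - l(2) = -1/200 - 1*2**2 = -1/200 - 1*4 = -1/200 - 4 = -801/200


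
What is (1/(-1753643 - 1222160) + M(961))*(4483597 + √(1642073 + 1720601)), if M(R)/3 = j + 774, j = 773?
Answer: 61921620808654034/2975803 + 96674912054*√68626/2975803 ≈ 2.0817e+10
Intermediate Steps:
M(R) = 4641 (M(R) = 3*(773 + 774) = 3*1547 = 4641)
(1/(-1753643 - 1222160) + M(961))*(4483597 + √(1642073 + 1720601)) = (1/(-1753643 - 1222160) + 4641)*(4483597 + √(1642073 + 1720601)) = (1/(-2975803) + 4641)*(4483597 + √3362674) = (-1/2975803 + 4641)*(4483597 + 7*√68626) = 13810701722*(4483597 + 7*√68626)/2975803 = 61921620808654034/2975803 + 96674912054*√68626/2975803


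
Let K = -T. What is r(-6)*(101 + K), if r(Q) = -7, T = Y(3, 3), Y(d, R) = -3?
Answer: -728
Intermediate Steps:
T = -3
K = 3 (K = -1*(-3) = 3)
r(-6)*(101 + K) = -7*(101 + 3) = -7*104 = -728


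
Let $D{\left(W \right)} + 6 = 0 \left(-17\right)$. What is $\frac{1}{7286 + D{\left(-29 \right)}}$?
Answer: $\frac{1}{7280} \approx 0.00013736$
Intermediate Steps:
$D{\left(W \right)} = -6$ ($D{\left(W \right)} = -6 + 0 \left(-17\right) = -6 + 0 = -6$)
$\frac{1}{7286 + D{\left(-29 \right)}} = \frac{1}{7286 - 6} = \frac{1}{7280}$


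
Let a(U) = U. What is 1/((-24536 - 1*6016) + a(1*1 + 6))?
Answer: -1/30545 ≈ -3.2739e-5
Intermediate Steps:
1/((-24536 - 1*6016) + a(1*1 + 6)) = 1/((-24536 - 1*6016) + (1*1 + 6)) = 1/((-24536 - 6016) + (1 + 6)) = 1/(-30552 + 7) = 1/(-30545) = -1/30545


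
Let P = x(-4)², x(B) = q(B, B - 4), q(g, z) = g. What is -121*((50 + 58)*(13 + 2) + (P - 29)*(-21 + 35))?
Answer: -173998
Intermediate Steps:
x(B) = B
P = 16 (P = (-4)² = 16)
-121*((50 + 58)*(13 + 2) + (P - 29)*(-21 + 35)) = -121*((50 + 58)*(13 + 2) + (16 - 29)*(-21 + 35)) = -121*(108*15 - 13*14) = -121*(1620 - 182) = -121*1438 = -173998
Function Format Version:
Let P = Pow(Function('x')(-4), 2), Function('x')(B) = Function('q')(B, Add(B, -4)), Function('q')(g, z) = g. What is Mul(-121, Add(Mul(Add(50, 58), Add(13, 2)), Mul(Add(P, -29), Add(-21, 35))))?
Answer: -173998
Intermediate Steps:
Function('x')(B) = B
P = 16 (P = Pow(-4, 2) = 16)
Mul(-121, Add(Mul(Add(50, 58), Add(13, 2)), Mul(Add(P, -29), Add(-21, 35)))) = Mul(-121, Add(Mul(Add(50, 58), Add(13, 2)), Mul(Add(16, -29), Add(-21, 35)))) = Mul(-121, Add(Mul(108, 15), Mul(-13, 14))) = Mul(-121, Add(1620, -182)) = Mul(-121, 1438) = -173998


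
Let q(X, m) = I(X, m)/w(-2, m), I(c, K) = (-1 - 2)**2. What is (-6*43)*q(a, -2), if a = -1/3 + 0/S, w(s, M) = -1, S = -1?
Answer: 2322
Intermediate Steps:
I(c, K) = 9 (I(c, K) = (-3)**2 = 9)
a = -1/3 (a = -1/3 + 0/(-1) = -1*1/3 + 0*(-1) = -1/3 + 0 = -1/3 ≈ -0.33333)
q(X, m) = -9 (q(X, m) = 9/(-1) = 9*(-1) = -9)
(-6*43)*q(a, -2) = -6*43*(-9) = -258*(-9) = 2322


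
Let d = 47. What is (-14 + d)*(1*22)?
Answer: 726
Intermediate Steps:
(-14 + d)*(1*22) = (-14 + 47)*(1*22) = 33*22 = 726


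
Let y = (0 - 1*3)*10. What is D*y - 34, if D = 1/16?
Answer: -287/8 ≈ -35.875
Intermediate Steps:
y = -30 (y = (0 - 3)*10 = -3*10 = -30)
D = 1/16 ≈ 0.062500
D*y - 34 = (1/16)*(-30) - 34 = -15/8 - 34 = -287/8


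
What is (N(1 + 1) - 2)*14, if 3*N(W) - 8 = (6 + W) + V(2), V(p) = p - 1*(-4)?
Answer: 224/3 ≈ 74.667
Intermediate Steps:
V(p) = 4 + p (V(p) = p + 4 = 4 + p)
N(W) = 20/3 + W/3 (N(W) = 8/3 + ((6 + W) + (4 + 2))/3 = 8/3 + ((6 + W) + 6)/3 = 8/3 + (12 + W)/3 = 8/3 + (4 + W/3) = 20/3 + W/3)
(N(1 + 1) - 2)*14 = ((20/3 + (1 + 1)/3) - 2)*14 = ((20/3 + (1/3)*2) - 2)*14 = ((20/3 + 2/3) - 2)*14 = (22/3 - 2)*14 = (16/3)*14 = 224/3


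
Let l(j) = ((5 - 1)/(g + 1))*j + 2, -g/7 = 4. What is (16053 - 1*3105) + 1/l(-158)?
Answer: 8882355/686 ≈ 12948.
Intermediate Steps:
g = -28 (g = -7*4 = -28)
l(j) = 2 - 4*j/27 (l(j) = ((5 - 1)/(-28 + 1))*j + 2 = (4/(-27))*j + 2 = (4*(-1/27))*j + 2 = -4*j/27 + 2 = 2 - 4*j/27)
(16053 - 1*3105) + 1/l(-158) = (16053 - 1*3105) + 1/(2 - 4/27*(-158)) = (16053 - 3105) + 1/(2 + 632/27) = 12948 + 1/(686/27) = 12948 + 27/686 = 8882355/686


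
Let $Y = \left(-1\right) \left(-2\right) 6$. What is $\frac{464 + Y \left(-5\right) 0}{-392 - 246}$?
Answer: $- \frac{8}{11} \approx -0.72727$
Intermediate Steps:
$Y = 12$ ($Y = 2 \cdot 6 = 12$)
$\frac{464 + Y \left(-5\right) 0}{-392 - 246} = \frac{464 + 12 \left(-5\right) 0}{-392 - 246} = \frac{464 - 0}{-638} = \left(464 + 0\right) \left(- \frac{1}{638}\right) = 464 \left(- \frac{1}{638}\right) = - \frac{8}{11}$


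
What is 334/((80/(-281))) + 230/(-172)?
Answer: -2020161/1720 ≈ -1174.5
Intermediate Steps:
334/((80/(-281))) + 230/(-172) = 334/((80*(-1/281))) + 230*(-1/172) = 334/(-80/281) - 115/86 = 334*(-281/80) - 115/86 = -46927/40 - 115/86 = -2020161/1720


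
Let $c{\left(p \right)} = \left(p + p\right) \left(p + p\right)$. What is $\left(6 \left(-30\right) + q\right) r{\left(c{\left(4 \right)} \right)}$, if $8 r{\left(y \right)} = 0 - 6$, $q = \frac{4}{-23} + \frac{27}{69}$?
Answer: $\frac{12405}{92} \approx 134.84$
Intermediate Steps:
$c{\left(p \right)} = 4 p^{2}$ ($c{\left(p \right)} = 2 p 2 p = 4 p^{2}$)
$q = \frac{5}{23}$ ($q = 4 \left(- \frac{1}{23}\right) + 27 \cdot \frac{1}{69} = - \frac{4}{23} + \frac{9}{23} = \frac{5}{23} \approx 0.21739$)
$r{\left(y \right)} = - \frac{3}{4}$ ($r{\left(y \right)} = \frac{0 - 6}{8} = \frac{1}{8} \left(-6\right) = - \frac{3}{4}$)
$\left(6 \left(-30\right) + q\right) r{\left(c{\left(4 \right)} \right)} = \left(6 \left(-30\right) + \frac{5}{23}\right) \left(- \frac{3}{4}\right) = \left(-180 + \frac{5}{23}\right) \left(- \frac{3}{4}\right) = \left(- \frac{4135}{23}\right) \left(- \frac{3}{4}\right) = \frac{12405}{92}$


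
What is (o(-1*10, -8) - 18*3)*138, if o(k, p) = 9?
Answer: -6210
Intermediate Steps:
(o(-1*10, -8) - 18*3)*138 = (9 - 18*3)*138 = (9 - 54)*138 = -45*138 = -6210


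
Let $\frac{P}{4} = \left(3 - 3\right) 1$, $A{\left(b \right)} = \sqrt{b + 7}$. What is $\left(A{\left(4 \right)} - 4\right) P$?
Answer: $0$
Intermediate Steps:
$A{\left(b \right)} = \sqrt{7 + b}$
$P = 0$ ($P = 4 \left(3 - 3\right) 1 = 4 \cdot 0 \cdot 1 = 4 \cdot 0 = 0$)
$\left(A{\left(4 \right)} - 4\right) P = \left(\sqrt{7 + 4} - 4\right) 0 = \left(\sqrt{11} - 4\right) 0 = \left(-4 + \sqrt{11}\right) 0 = 0$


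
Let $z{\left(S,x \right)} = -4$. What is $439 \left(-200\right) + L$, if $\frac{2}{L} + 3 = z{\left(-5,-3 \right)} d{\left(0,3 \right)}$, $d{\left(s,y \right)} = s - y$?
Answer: $- \frac{790198}{9} \approx -87800.0$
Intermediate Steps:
$L = \frac{2}{9}$ ($L = \frac{2}{-3 - 4 \left(0 - 3\right)} = \frac{2}{-3 - -12} = \frac{2}{-3 + 12} = \frac{2}{9} \approx 0.22222$)
$439 \left(-200\right) + L = 439 \left(-200\right) + \frac{2}{9} = -87800 + \frac{2}{9} = - \frac{790198}{9}$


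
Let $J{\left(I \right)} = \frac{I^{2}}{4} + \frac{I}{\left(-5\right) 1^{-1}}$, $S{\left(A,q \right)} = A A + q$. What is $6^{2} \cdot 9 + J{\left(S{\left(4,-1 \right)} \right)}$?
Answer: $\frac{1509}{4} \approx 377.25$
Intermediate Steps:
$S{\left(A,q \right)} = q + A^{2}$ ($S{\left(A,q \right)} = A^{2} + q = q + A^{2}$)
$J{\left(I \right)} = - \frac{I}{5} + \frac{I^{2}}{4}$ ($J{\left(I \right)} = I^{2} \cdot \frac{1}{4} + \frac{I}{\left(-5\right) 1} = \frac{I^{2}}{4} + \frac{I}{-5} = \frac{I^{2}}{4} + I \left(- \frac{1}{5}\right) = \frac{I^{2}}{4} - \frac{I}{5} = - \frac{I}{5} + \frac{I^{2}}{4}$)
$6^{2} \cdot 9 + J{\left(S{\left(4,-1 \right)} \right)} = 6^{2} \cdot 9 + \frac{\left(-1 + 4^{2}\right) \left(-4 + 5 \left(-1 + 4^{2}\right)\right)}{20} = 36 \cdot 9 + \frac{\left(-1 + 16\right) \left(-4 + 5 \left(-1 + 16\right)\right)}{20} = 324 + \frac{1}{20} \cdot 15 \left(-4 + 5 \cdot 15\right) = 324 + \frac{1}{20} \cdot 15 \left(-4 + 75\right) = 324 + \frac{1}{20} \cdot 15 \cdot 71 = 324 + \frac{213}{4} = \frac{1509}{4}$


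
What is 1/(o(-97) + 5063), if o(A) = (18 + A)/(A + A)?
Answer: 194/982301 ≈ 0.00019750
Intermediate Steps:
o(A) = (18 + A)/(2*A) (o(A) = (18 + A)/((2*A)) = (18 + A)*(1/(2*A)) = (18 + A)/(2*A))
1/(o(-97) + 5063) = 1/((1/2)*(18 - 97)/(-97) + 5063) = 1/((1/2)*(-1/97)*(-79) + 5063) = 1/(79/194 + 5063) = 1/(982301/194) = 194/982301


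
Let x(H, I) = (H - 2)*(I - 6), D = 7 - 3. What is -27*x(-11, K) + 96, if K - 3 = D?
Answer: 447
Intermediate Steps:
D = 4
K = 7 (K = 3 + 4 = 7)
x(H, I) = (-6 + I)*(-2 + H) (x(H, I) = (-2 + H)*(-6 + I) = (-6 + I)*(-2 + H))
-27*x(-11, K) + 96 = -27*(12 - 6*(-11) - 2*7 - 11*7) + 96 = -27*(12 + 66 - 14 - 77) + 96 = -27*(-13) + 96 = 351 + 96 = 447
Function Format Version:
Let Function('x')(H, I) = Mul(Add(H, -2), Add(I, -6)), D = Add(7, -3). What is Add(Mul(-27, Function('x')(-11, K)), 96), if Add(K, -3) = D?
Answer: 447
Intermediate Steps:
D = 4
K = 7 (K = Add(3, 4) = 7)
Function('x')(H, I) = Mul(Add(-6, I), Add(-2, H)) (Function('x')(H, I) = Mul(Add(-2, H), Add(-6, I)) = Mul(Add(-6, I), Add(-2, H)))
Add(Mul(-27, Function('x')(-11, K)), 96) = Add(Mul(-27, Add(12, Mul(-6, -11), Mul(-2, 7), Mul(-11, 7))), 96) = Add(Mul(-27, Add(12, 66, -14, -77)), 96) = Add(Mul(-27, -13), 96) = Add(351, 96) = 447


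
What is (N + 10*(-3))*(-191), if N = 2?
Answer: 5348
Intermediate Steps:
(N + 10*(-3))*(-191) = (2 + 10*(-3))*(-191) = (2 - 30)*(-191) = -28*(-191) = 5348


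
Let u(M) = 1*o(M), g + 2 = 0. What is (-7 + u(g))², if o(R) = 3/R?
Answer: 289/4 ≈ 72.250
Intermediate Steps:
g = -2 (g = -2 + 0 = -2)
u(M) = 3/M (u(M) = 1*(3/M) = 3/M)
(-7 + u(g))² = (-7 + 3/(-2))² = (-7 + 3*(-½))² = (-7 - 3/2)² = (-17/2)² = 289/4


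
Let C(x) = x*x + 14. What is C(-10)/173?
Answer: 114/173 ≈ 0.65896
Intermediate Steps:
C(x) = 14 + x² (C(x) = x² + 14 = 14 + x²)
C(-10)/173 = (14 + (-10)²)/173 = (14 + 100)*(1/173) = 114*(1/173) = 114/173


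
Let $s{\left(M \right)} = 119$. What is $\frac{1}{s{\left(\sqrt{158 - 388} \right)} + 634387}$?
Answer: $\frac{1}{634506} \approx 1.576 \cdot 10^{-6}$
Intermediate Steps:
$\frac{1}{s{\left(\sqrt{158 - 388} \right)} + 634387} = \frac{1}{119 + 634387} = \frac{1}{634506}$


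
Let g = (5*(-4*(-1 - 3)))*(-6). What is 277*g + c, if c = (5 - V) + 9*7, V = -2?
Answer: -132890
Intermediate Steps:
c = 70 (c = (5 - 1*(-2)) + 9*7 = (5 + 2) + 63 = 7 + 63 = 70)
g = -480 (g = (5*(-4*(-4)))*(-6) = (5*16)*(-6) = 80*(-6) = -480)
277*g + c = 277*(-480) + 70 = -132960 + 70 = -132890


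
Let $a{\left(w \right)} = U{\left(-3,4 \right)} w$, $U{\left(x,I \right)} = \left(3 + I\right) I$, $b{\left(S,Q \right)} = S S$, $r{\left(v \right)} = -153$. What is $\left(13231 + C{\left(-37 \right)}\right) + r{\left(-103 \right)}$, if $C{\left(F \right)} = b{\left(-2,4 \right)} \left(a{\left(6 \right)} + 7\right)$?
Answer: $13778$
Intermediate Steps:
$b{\left(S,Q \right)} = S^{2}$
$U{\left(x,I \right)} = I \left(3 + I\right)$
$a{\left(w \right)} = 28 w$ ($a{\left(w \right)} = 4 \left(3 + 4\right) w = 4 \cdot 7 w = 28 w$)
$C{\left(F \right)} = 700$ ($C{\left(F \right)} = \left(-2\right)^{2} \left(28 \cdot 6 + 7\right) = 4 \left(168 + 7\right) = 4 \cdot 175 = 700$)
$\left(13231 + C{\left(-37 \right)}\right) + r{\left(-103 \right)} = \left(13231 + 700\right) - 153 = 13931 - 153 = 13778$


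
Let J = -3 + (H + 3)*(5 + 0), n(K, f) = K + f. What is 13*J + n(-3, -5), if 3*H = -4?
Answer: 184/3 ≈ 61.333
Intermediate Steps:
H = -4/3 (H = (⅓)*(-4) = -4/3 ≈ -1.3333)
J = 16/3 (J = -3 + (-4/3 + 3)*(5 + 0) = -3 + (5/3)*5 = -3 + 25/3 = 16/3 ≈ 5.3333)
13*J + n(-3, -5) = 13*(16/3) + (-3 - 5) = 208/3 - 8 = 184/3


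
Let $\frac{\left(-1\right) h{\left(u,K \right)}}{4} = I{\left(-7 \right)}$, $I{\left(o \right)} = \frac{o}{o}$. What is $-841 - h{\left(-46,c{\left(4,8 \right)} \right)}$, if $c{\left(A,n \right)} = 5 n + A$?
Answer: $-837$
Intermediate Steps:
$c{\left(A,n \right)} = A + 5 n$
$I{\left(o \right)} = 1$
$h{\left(u,K \right)} = -4$ ($h{\left(u,K \right)} = \left(-4\right) 1 = -4$)
$-841 - h{\left(-46,c{\left(4,8 \right)} \right)} = -841 - -4 = -841 + 4 = -837$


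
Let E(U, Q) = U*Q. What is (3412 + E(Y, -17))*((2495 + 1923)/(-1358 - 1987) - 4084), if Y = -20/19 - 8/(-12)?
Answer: -2662812123484/190665 ≈ -1.3966e+7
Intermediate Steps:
Y = -22/57 (Y = -20*1/19 - 8*(-1/12) = -20/19 + 2/3 = -22/57 ≈ -0.38596)
E(U, Q) = Q*U
(3412 + E(Y, -17))*((2495 + 1923)/(-1358 - 1987) - 4084) = (3412 - 17*(-22/57))*((2495 + 1923)/(-1358 - 1987) - 4084) = (3412 + 374/57)*(4418/(-3345) - 4084) = 194858*(4418*(-1/3345) - 4084)/57 = 194858*(-4418/3345 - 4084)/57 = (194858/57)*(-13665398/3345) = -2662812123484/190665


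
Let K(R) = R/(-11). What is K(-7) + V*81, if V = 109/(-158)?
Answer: -96013/1738 ≈ -55.243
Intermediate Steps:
K(R) = -R/11 (K(R) = R*(-1/11) = -R/11)
V = -109/158 (V = 109*(-1/158) = -109/158 ≈ -0.68987)
K(-7) + V*81 = -1/11*(-7) - 109/158*81 = 7/11 - 8829/158 = -96013/1738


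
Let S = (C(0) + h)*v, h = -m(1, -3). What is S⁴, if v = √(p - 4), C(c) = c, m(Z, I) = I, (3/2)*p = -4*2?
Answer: 7056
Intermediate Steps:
p = -16/3 (p = 2*(-4*2)/3 = (⅔)*(-8) = -16/3 ≈ -5.3333)
h = 3 (h = -1*(-3) = 3)
v = 2*I*√21/3 (v = √(-16/3 - 4) = √(-28/3) = 2*I*√21/3 ≈ 3.055*I)
S = 2*I*√21 (S = (0 + 3)*(2*I*√21/3) = 3*(2*I*√21/3) = 2*I*√21 ≈ 9.1651*I)
S⁴ = (2*I*√21)⁴ = 7056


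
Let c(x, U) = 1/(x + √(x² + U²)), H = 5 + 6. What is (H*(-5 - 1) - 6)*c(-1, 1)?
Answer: -72 - 72*√2 ≈ -173.82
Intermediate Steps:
H = 11
c(x, U) = 1/(x + √(U² + x²))
(H*(-5 - 1) - 6)*c(-1, 1) = (11*(-5 - 1) - 6)/(-1 + √(1² + (-1)²)) = (11*(-6) - 6)/(-1 + √(1 + 1)) = (-66 - 6)/(-1 + √2) = -72/(-1 + √2)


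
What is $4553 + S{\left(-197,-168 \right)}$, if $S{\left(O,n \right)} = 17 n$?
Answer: $1697$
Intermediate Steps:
$4553 + S{\left(-197,-168 \right)} = 4553 + 17 \left(-168\right) = 4553 - 2856 = 1697$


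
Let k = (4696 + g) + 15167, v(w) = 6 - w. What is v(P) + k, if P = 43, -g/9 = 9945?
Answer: -69679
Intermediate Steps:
g = -89505 (g = -9*9945 = -89505)
k = -69642 (k = (4696 - 89505) + 15167 = -84809 + 15167 = -69642)
v(P) + k = (6 - 1*43) - 69642 = (6 - 43) - 69642 = -37 - 69642 = -69679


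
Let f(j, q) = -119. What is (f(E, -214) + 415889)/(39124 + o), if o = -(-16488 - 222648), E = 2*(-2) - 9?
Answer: 41577/27826 ≈ 1.4942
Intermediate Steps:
E = -13 (E = -4 - 9 = -13)
o = 239136 (o = -1*(-239136) = 239136)
(f(E, -214) + 415889)/(39124 + o) = (-119 + 415889)/(39124 + 239136) = 415770/278260 = 415770*(1/278260) = 41577/27826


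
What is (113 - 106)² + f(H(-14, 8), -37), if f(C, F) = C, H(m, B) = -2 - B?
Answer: 39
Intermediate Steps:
(113 - 106)² + f(H(-14, 8), -37) = (113 - 106)² + (-2 - 1*8) = 7² + (-2 - 8) = 49 - 10 = 39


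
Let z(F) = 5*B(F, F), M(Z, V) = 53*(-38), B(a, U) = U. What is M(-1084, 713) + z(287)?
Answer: -579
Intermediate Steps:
M(Z, V) = -2014
z(F) = 5*F
M(-1084, 713) + z(287) = -2014 + 5*287 = -2014 + 1435 = -579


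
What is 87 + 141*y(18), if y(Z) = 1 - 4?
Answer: -336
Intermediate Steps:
y(Z) = -3
87 + 141*y(18) = 87 + 141*(-3) = 87 - 423 = -336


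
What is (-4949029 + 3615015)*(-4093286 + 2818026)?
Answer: 1701214693640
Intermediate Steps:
(-4949029 + 3615015)*(-4093286 + 2818026) = -1334014*(-1275260) = 1701214693640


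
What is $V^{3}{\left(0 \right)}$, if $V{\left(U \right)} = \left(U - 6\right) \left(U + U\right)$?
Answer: $0$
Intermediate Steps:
$V{\left(U \right)} = 2 U \left(-6 + U\right)$ ($V{\left(U \right)} = \left(-6 + U\right) 2 U = 2 U \left(-6 + U\right)$)
$V^{3}{\left(0 \right)} = \left(2 \cdot 0 \left(-6 + 0\right)\right)^{3} = \left(2 \cdot 0 \left(-6\right)\right)^{3} = 0^{3} = 0$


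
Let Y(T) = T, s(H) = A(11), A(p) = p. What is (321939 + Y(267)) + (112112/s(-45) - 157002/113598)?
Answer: 6293265167/18933 ≈ 3.3240e+5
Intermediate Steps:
s(H) = 11
(321939 + Y(267)) + (112112/s(-45) - 157002/113598) = (321939 + 267) + (112112/11 - 157002/113598) = 322206 + (112112*(1/11) - 157002*1/113598) = 322206 + (10192 - 26167/18933) = 322206 + 192938969/18933 = 6293265167/18933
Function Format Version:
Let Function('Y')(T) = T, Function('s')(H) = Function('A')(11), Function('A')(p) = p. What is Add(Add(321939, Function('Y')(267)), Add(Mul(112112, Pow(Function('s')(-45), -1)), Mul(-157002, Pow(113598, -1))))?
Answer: Rational(6293265167, 18933) ≈ 3.3240e+5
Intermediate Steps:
Function('s')(H) = 11
Add(Add(321939, Function('Y')(267)), Add(Mul(112112, Pow(Function('s')(-45), -1)), Mul(-157002, Pow(113598, -1)))) = Add(Add(321939, 267), Add(Mul(112112, Pow(11, -1)), Mul(-157002, Pow(113598, -1)))) = Add(322206, Add(Mul(112112, Rational(1, 11)), Mul(-157002, Rational(1, 113598)))) = Add(322206, Add(10192, Rational(-26167, 18933))) = Add(322206, Rational(192938969, 18933)) = Rational(6293265167, 18933)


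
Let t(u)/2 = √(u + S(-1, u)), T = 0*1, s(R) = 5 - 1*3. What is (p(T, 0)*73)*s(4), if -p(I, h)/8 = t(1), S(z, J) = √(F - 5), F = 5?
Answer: -2336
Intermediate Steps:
s(R) = 2 (s(R) = 5 - 3 = 2)
S(z, J) = 0 (S(z, J) = √(5 - 5) = √0 = 0)
T = 0
t(u) = 2*√u (t(u) = 2*√(u + 0) = 2*√u)
p(I, h) = -16 (p(I, h) = -16*√1 = -16)
(p(T, 0)*73)*s(4) = -16*73*2 = -1168*2 = -2336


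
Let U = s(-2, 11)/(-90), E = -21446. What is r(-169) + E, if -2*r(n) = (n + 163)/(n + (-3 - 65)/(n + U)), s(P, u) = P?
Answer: -6873534487/320504 ≈ -21446.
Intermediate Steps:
U = 1/45 (U = -2/(-90) = -2*(-1/90) = 1/45 ≈ 0.022222)
r(n) = -(163 + n)/(2*(n - 68/(1/45 + n))) (r(n) = -(n + 163)/(2*(n + (-3 - 65)/(n + 1/45))) = -(163 + n)/(2*(n - 68/(1/45 + n))))
r(-169) + E = (-163 - 7336*(-169) - 45*(-169)²)/(2*(-3060 - 169 + 45*(-169)²)) - 21446 = (-163 + 1239784 - 45*28561)/(2*(-3060 - 169 + 45*28561)) - 21446 = (-163 + 1239784 - 1285245)/(2*(-3060 - 169 + 1285245)) - 21446 = (½)*(-45624)/1282016 - 21446 = (½)*(1/1282016)*(-45624) - 21446 = -5703/320504 - 21446 = -6873534487/320504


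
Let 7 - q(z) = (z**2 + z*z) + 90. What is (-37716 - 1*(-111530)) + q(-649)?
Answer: -768671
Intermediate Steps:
q(z) = -83 - 2*z**2 (q(z) = 7 - ((z**2 + z*z) + 90) = 7 - ((z**2 + z**2) + 90) = 7 - (2*z**2 + 90) = 7 - (90 + 2*z**2) = 7 + (-90 - 2*z**2) = -83 - 2*z**2)
(-37716 - 1*(-111530)) + q(-649) = (-37716 - 1*(-111530)) + (-83 - 2*(-649)**2) = (-37716 + 111530) + (-83 - 2*421201) = 73814 + (-83 - 842402) = 73814 - 842485 = -768671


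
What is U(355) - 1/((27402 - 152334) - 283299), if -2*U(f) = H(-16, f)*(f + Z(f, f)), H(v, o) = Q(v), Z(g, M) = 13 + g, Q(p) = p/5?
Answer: 2361208109/2041155 ≈ 1156.8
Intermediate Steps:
Q(p) = p/5 (Q(p) = p*(⅕) = p/5)
H(v, o) = v/5
U(f) = 104/5 + 16*f/5 (U(f) = -(⅕)*(-16)*(f + (13 + f))/2 = -(-8)*(13 + 2*f)/5 = -(-208/5 - 32*f/5)/2 = 104/5 + 16*f/5)
U(355) - 1/((27402 - 152334) - 283299) = (104/5 + (16/5)*355) - 1/((27402 - 152334) - 283299) = (104/5 + 1136) - 1/(-124932 - 283299) = 5784/5 - 1/(-408231) = 5784/5 - 1*(-1/408231) = 5784/5 + 1/408231 = 2361208109/2041155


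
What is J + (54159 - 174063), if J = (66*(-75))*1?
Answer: -124854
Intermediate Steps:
J = -4950 (J = -4950*1 = -4950)
J + (54159 - 174063) = -4950 + (54159 - 174063) = -4950 - 119904 = -124854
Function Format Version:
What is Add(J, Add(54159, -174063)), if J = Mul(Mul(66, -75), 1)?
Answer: -124854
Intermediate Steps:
J = -4950 (J = Mul(-4950, 1) = -4950)
Add(J, Add(54159, -174063)) = Add(-4950, Add(54159, -174063)) = Add(-4950, -119904) = -124854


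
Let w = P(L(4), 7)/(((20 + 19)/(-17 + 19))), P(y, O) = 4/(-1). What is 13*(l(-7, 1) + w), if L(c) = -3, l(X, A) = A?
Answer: 31/3 ≈ 10.333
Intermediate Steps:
P(y, O) = -4 (P(y, O) = 4*(-1) = -4)
w = -8/39 (w = -4*(-17 + 19)/(20 + 19) = -4/(39/2) = -4/(39*(1/2)) = -4/39/2 = -4*2/39 = -8/39 ≈ -0.20513)
13*(l(-7, 1) + w) = 13*(1 - 8/39) = 13*(31/39) = 31/3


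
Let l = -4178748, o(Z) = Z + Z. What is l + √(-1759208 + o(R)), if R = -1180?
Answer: -4178748 + 4*I*√110098 ≈ -4.1787e+6 + 1327.2*I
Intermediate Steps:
o(Z) = 2*Z
l + √(-1759208 + o(R)) = -4178748 + √(-1759208 + 2*(-1180)) = -4178748 + √(-1759208 - 2360) = -4178748 + √(-1761568) = -4178748 + 4*I*√110098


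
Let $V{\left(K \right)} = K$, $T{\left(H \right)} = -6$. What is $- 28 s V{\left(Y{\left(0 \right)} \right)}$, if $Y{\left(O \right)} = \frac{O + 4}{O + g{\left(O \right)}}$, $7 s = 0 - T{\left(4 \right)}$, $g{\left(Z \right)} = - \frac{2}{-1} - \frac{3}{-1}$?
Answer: $- \frac{96}{5} \approx -19.2$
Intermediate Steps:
$g{\left(Z \right)} = 5$ ($g{\left(Z \right)} = \left(-2\right) \left(-1\right) - -3 = 2 + 3 = 5$)
$s = \frac{6}{7}$ ($s = \frac{0 - -6}{7} = \frac{0 + 6}{7} = \frac{1}{7} \cdot 6 = \frac{6}{7} \approx 0.85714$)
$Y{\left(O \right)} = \frac{4 + O}{5 + O}$ ($Y{\left(O \right)} = \frac{O + 4}{O + 5} = \frac{4 + O}{5 + O}$)
$- 28 s V{\left(Y{\left(0 \right)} \right)} = \left(-28\right) \frac{6}{7} \frac{4 + 0}{5 + 0} = - 24 \cdot \frac{1}{5} \cdot 4 = \left(-24\right) \frac{4}{5} = - \frac{96}{5}$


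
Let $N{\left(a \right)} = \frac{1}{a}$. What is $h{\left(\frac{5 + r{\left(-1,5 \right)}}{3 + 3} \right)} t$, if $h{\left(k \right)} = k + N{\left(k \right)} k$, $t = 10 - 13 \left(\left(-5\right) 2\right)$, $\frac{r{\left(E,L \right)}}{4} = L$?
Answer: $\frac{2170}{3} \approx 723.33$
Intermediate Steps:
$r{\left(E,L \right)} = 4 L$
$t = 140$ ($t = 10 - -130 = 10 + 130 = 140$)
$h{\left(k \right)} = 1 + k$ ($h{\left(k \right)} = k + \frac{k}{k} = k + 1 = 1 + k$)
$h{\left(\frac{5 + r{\left(-1,5 \right)}}{3 + 3} \right)} t = \left(1 + \frac{5 + 4 \cdot 5}{3 + 3}\right) 140 = \left(1 + \frac{5 + 20}{6}\right) 140 = \left(1 + 25 \cdot \frac{1}{6}\right) 140 = \left(1 + \frac{25}{6}\right) 140 = \frac{31}{6} \cdot 140 = \frac{2170}{3}$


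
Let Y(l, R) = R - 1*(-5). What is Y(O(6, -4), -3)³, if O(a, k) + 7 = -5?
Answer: 8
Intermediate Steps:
O(a, k) = -12 (O(a, k) = -7 - 5 = -12)
Y(l, R) = 5 + R (Y(l, R) = R + 5 = 5 + R)
Y(O(6, -4), -3)³ = (5 - 3)³ = 2³ = 8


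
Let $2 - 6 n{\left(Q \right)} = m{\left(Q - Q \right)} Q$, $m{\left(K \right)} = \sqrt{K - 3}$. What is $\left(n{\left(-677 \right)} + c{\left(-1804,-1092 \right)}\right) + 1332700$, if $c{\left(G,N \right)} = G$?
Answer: $\frac{3992689}{3} + \frac{677 i \sqrt{3}}{6} \approx 1.3309 \cdot 10^{6} + 195.43 i$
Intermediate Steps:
$m{\left(K \right)} = \sqrt{-3 + K}$
$n{\left(Q \right)} = \frac{1}{3} - \frac{i Q \sqrt{3}}{6}$ ($n{\left(Q \right)} = \frac{1}{3} - \frac{\sqrt{-3 + \left(Q - Q\right)} Q}{6} = \frac{1}{3} - \frac{\sqrt{-3 + 0} Q}{6} = \frac{1}{3} - \frac{\sqrt{-3} Q}{6} = \frac{1}{3} - \frac{i \sqrt{3} Q}{6} = \frac{1}{3} - \frac{i Q \sqrt{3}}{6}$)
$\left(n{\left(-677 \right)} + c{\left(-1804,-1092 \right)}\right) + 1332700 = \left(\left(\frac{1}{3} - \frac{1}{6} i \left(-677\right) \sqrt{3}\right) - 1804\right) + 1332700 = \left(\left(\frac{1}{3} + \frac{677 i \sqrt{3}}{6}\right) - 1804\right) + 1332700 = \left(- \frac{5411}{3} + \frac{677 i \sqrt{3}}{6}\right) + 1332700 = \frac{3992689}{3} + \frac{677 i \sqrt{3}}{6}$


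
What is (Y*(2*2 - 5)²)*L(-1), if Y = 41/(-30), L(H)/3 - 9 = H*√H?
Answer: -369/10 + 41*I/10 ≈ -36.9 + 4.1*I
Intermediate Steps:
L(H) = 27 + 3*H^(3/2) (L(H) = 27 + 3*(H*√H) = 27 + 3*H^(3/2))
Y = -41/30 (Y = 41*(-1/30) = -41/30 ≈ -1.3667)
(Y*(2*2 - 5)²)*L(-1) = (-41*(2*2 - 5)²/30)*(27 + 3*(-1)^(3/2)) = (-41*(4 - 5)²/30)*(27 + 3*(-I)) = (-41/30*(-1)²)*(27 - 3*I) = (-41/30*1)*(27 - 3*I) = -41*(27 - 3*I)/30 = -369/10 + 41*I/10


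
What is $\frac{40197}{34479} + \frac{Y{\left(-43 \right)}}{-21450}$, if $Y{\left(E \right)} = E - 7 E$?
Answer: $\frac{47407226}{41087475} \approx 1.1538$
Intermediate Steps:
$Y{\left(E \right)} = - 6 E$
$\frac{40197}{34479} + \frac{Y{\left(-43 \right)}}{-21450} = \frac{40197}{34479} + \frac{\left(-6\right) \left(-43\right)}{-21450} = 40197 \cdot \frac{1}{34479} + 258 \left(- \frac{1}{21450}\right) = \frac{13399}{11493} - \frac{43}{3575} = \frac{47407226}{41087475}$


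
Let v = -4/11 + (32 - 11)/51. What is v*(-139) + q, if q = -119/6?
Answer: -29759/1122 ≈ -26.523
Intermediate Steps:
q = -119/6 (q = -119*⅙ = -119/6 ≈ -19.833)
v = 9/187 (v = -4*1/11 + 21*(1/51) = -4/11 + 7/17 = 9/187 ≈ 0.048128)
v*(-139) + q = (9/187)*(-139) - 119/6 = -1251/187 - 119/6 = -29759/1122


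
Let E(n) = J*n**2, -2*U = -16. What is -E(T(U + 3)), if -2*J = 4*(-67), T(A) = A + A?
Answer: -64856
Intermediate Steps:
U = 8 (U = -1/2*(-16) = 8)
T(A) = 2*A
J = 134 (J = -2*(-67) = -1/2*(-268) = 134)
E(n) = 134*n**2
-E(T(U + 3)) = -134*(2*(8 + 3))**2 = -134*(2*11)**2 = -134*22**2 = -134*484 = -1*64856 = -64856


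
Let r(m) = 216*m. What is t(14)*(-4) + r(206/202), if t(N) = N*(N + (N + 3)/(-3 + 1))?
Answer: -8860/101 ≈ -87.723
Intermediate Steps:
t(N) = N*(-3/2 + N/2) (t(N) = N*(N + (3 + N)/(-2)) = N*(N + (3 + N)*(-1/2)) = N*(N + (-3/2 - N/2)) = N*(-3/2 + N/2))
t(14)*(-4) + r(206/202) = ((1/2)*14*(-3 + 14))*(-4) + 216*(206/202) = ((1/2)*14*11)*(-4) + 216*(206*(1/202)) = 77*(-4) + 216*(103/101) = -308 + 22248/101 = -8860/101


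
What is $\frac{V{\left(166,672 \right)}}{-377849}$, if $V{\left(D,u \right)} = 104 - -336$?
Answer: $- \frac{440}{377849} \approx -0.0011645$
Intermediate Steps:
$V{\left(D,u \right)} = 440$ ($V{\left(D,u \right)} = 104 + 336 = 440$)
$\frac{V{\left(166,672 \right)}}{-377849} = \frac{440}{-377849} = 440 \left(- \frac{1}{377849}\right) = - \frac{440}{377849}$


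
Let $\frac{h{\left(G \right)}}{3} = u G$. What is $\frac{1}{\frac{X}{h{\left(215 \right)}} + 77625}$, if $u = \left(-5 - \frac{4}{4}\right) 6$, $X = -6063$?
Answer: $\frac{180}{13972547} \approx 1.2882 \cdot 10^{-5}$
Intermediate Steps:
$u = -36$ ($u = \left(-5 - 1\right) 6 = \left(-6\right) 6 = -36$)
$h{\left(G \right)} = - 108 G$ ($h{\left(G \right)} = 3 \left(- 36 G\right) = - 108 G$)
$\frac{1}{\frac{X}{h{\left(215 \right)}} + 77625} = \frac{1}{- \frac{6063}{\left(-108\right) 215} + 77625} = \frac{1}{- \frac{6063}{-23220} + 77625} = \frac{1}{\left(-6063\right) \left(- \frac{1}{23220}\right) + 77625} = \frac{1}{\frac{47}{180} + 77625} = \frac{1}{\frac{13972547}{180}} = \frac{180}{13972547}$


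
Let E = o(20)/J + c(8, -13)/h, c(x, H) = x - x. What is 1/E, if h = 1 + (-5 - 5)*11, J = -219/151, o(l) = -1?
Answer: 219/151 ≈ 1.4503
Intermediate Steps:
J = -219/151 (J = -219*1/151 = -219/151 ≈ -1.4503)
c(x, H) = 0
h = -109 (h = 1 - 10*11 = 1 - 110 = -109)
E = 151/219 (E = -1/(-219/151) + 0/(-109) = -1*(-151/219) + 0*(-1/109) = 151/219 + 0 = 151/219 ≈ 0.68950)
1/E = 1/(151/219) = 219/151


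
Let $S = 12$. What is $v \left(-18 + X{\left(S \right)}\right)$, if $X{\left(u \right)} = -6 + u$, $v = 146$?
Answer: $-1752$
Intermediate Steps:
$v \left(-18 + X{\left(S \right)}\right) = 146 \left(-18 + \left(-6 + 12\right)\right) = 146 \left(-18 + 6\right) = 146 \left(-12\right) = -1752$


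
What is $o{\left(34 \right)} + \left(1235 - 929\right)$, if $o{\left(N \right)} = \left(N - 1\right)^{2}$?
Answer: $1395$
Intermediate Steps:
$o{\left(N \right)} = \left(-1 + N\right)^{2}$
$o{\left(34 \right)} + \left(1235 - 929\right) = \left(-1 + 34\right)^{2} + \left(1235 - 929\right) = 33^{2} + 306 = 1089 + 306 = 1395$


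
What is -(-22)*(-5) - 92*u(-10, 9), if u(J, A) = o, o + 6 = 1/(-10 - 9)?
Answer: 8490/19 ≈ 446.84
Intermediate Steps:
o = -115/19 (o = -6 + 1/(-10 - 9) = -6 + 1/(-19) = -6 - 1/19 = -115/19 ≈ -6.0526)
u(J, A) = -115/19
-(-22)*(-5) - 92*u(-10, 9) = -(-22)*(-5) - 92*(-115/19) = -22*5 + 10580/19 = -110 + 10580/19 = 8490/19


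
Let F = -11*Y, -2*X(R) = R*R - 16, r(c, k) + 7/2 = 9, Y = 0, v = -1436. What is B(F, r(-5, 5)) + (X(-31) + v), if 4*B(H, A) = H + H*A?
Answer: -3817/2 ≈ -1908.5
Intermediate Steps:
r(c, k) = 11/2 (r(c, k) = -7/2 + 9 = 11/2)
X(R) = 8 - R**2/2 (X(R) = -(R*R - 16)/2 = -(R**2 - 16)/2 = -(-16 + R**2)/2 = 8 - R**2/2)
F = 0 (F = -11*0 = 0)
B(H, A) = H/4 + A*H/4 (B(H, A) = (H + H*A)/4 = (H + A*H)/4 = H/4 + A*H/4)
B(F, r(-5, 5)) + (X(-31) + v) = (1/4)*0*(1 + 11/2) + ((8 - 1/2*(-31)**2) - 1436) = (1/4)*0*(13/2) + ((8 - 1/2*961) - 1436) = 0 + ((8 - 961/2) - 1436) = 0 + (-945/2 - 1436) = 0 - 3817/2 = -3817/2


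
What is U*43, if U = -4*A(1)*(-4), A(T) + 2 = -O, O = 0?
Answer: -1376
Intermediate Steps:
A(T) = -2 (A(T) = -2 - 1*0 = -2 + 0 = -2)
U = -32 (U = -4*(-2)*(-4) = 8*(-4) = -32)
U*43 = -32*43 = -1376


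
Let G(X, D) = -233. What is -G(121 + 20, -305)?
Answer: 233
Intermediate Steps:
-G(121 + 20, -305) = -1*(-233) = 233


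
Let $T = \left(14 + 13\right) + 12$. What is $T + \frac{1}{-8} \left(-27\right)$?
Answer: $\frac{339}{8} \approx 42.375$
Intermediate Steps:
$T = 39$ ($T = 27 + 12 = 39$)
$T + \frac{1}{-8} \left(-27\right) = 39 + \frac{1}{-8} \left(-27\right) = 39 - - \frac{27}{8} = 39 + \frac{27}{8} = \frac{339}{8}$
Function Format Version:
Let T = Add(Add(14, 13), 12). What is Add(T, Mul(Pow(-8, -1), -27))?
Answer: Rational(339, 8) ≈ 42.375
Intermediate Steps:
T = 39 (T = Add(27, 12) = 39)
Add(T, Mul(Pow(-8, -1), -27)) = Add(39, Mul(Pow(-8, -1), -27)) = Add(39, Mul(Rational(-1, 8), -27)) = Add(39, Rational(27, 8)) = Rational(339, 8)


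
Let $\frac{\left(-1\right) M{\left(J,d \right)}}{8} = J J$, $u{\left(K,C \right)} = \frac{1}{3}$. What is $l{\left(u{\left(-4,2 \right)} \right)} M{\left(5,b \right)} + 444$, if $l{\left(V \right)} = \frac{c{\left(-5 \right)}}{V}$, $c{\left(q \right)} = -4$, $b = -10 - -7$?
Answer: $2844$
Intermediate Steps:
$b = -3$ ($b = -10 + 7 = -3$)
$u{\left(K,C \right)} = \frac{1}{3}$
$M{\left(J,d \right)} = - 8 J^{2}$ ($M{\left(J,d \right)} = - 8 J J = - 8 J^{2}$)
$l{\left(V \right)} = - \frac{4}{V}$
$l{\left(u{\left(-4,2 \right)} \right)} M{\left(5,b \right)} + 444 = - 4 \frac{1}{\frac{1}{3}} \left(- 8 \cdot 5^{2}\right) + 444 = \left(-4\right) 3 \left(\left(-8\right) 25\right) + 444 = \left(-12\right) \left(-200\right) + 444 = 2400 + 444 = 2844$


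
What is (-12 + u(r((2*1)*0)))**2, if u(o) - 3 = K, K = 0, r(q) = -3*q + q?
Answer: 81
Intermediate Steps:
r(q) = -2*q
u(o) = 3 (u(o) = 3 + 0 = 3)
(-12 + u(r((2*1)*0)))**2 = (-12 + 3)**2 = (-9)**2 = 81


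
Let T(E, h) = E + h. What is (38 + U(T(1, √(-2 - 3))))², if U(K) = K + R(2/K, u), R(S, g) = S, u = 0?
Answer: 8*(180*√5 + 419*I)/(√5 + 2*I) ≈ 1544.9 + 117.27*I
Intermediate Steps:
U(K) = K + 2/K
(38 + U(T(1, √(-2 - 3))))² = (38 + ((1 + √(-2 - 3)) + 2/(1 + √(-2 - 3))))² = (38 + ((1 + √(-5)) + 2/(1 + √(-5))))² = (38 + ((1 + I*√5) + 2/(1 + I*√5)))² = (38 + (1 + 2/(1 + I*√5) + I*√5))² = (39 + 2/(1 + I*√5) + I*√5)²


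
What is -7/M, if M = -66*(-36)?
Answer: -7/2376 ≈ -0.0029461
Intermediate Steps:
M = 2376
-7/M = -7/2376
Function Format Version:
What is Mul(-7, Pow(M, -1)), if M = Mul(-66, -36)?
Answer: Rational(-7, 2376) ≈ -0.0029461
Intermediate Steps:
M = 2376
Mul(-7, Pow(M, -1)) = Mul(-7, Pow(2376, -1)) = Mul(-7, Rational(1, 2376)) = Rational(-7, 2376)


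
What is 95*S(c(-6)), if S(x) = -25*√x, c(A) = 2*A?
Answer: -4750*I*√3 ≈ -8227.2*I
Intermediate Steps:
95*S(c(-6)) = 95*(-25*2*I*√3) = 95*(-50*I*√3) = -4750*I*√3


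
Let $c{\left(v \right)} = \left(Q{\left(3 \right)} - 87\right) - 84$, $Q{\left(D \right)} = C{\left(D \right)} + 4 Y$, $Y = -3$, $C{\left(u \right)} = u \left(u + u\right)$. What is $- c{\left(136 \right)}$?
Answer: $165$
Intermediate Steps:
$C{\left(u \right)} = 2 u^{2}$ ($C{\left(u \right)} = u 2 u = 2 u^{2}$)
$Q{\left(D \right)} = -12 + 2 D^{2}$ ($Q{\left(D \right)} = 2 D^{2} + 4 \left(-3\right) = 2 D^{2} - 12 = -12 + 2 D^{2}$)
$c{\left(v \right)} = -165$ ($c{\left(v \right)} = \left(\left(-12 + 2 \cdot 3^{2}\right) - 87\right) - 84 = \left(\left(-12 + 2 \cdot 9\right) - 87\right) - 84 = \left(\left(-12 + 18\right) - 87\right) - 84 = \left(6 - 87\right) - 84 = -81 - 84 = -165$)
$- c{\left(136 \right)} = \left(-1\right) \left(-165\right) = 165$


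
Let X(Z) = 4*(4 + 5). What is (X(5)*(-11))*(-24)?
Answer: 9504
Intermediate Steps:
X(Z) = 36 (X(Z) = 4*9 = 36)
(X(5)*(-11))*(-24) = (36*(-11))*(-24) = -396*(-24) = 9504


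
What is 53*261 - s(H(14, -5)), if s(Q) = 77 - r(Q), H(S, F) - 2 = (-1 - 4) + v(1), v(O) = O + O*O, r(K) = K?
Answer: 13755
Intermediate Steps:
v(O) = O + O**2
H(S, F) = -1 (H(S, F) = 2 + ((-1 - 4) + 1*(1 + 1)) = 2 + (-5 + 1*2) = 2 + (-5 + 2) = 2 - 3 = -1)
s(Q) = 77 - Q
53*261 - s(H(14, -5)) = 53*261 - (77 - 1*(-1)) = 13833 - (77 + 1) = 13833 - 1*78 = 13833 - 78 = 13755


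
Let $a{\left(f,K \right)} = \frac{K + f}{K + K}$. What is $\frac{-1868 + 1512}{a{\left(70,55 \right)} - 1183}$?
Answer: $\frac{7832}{26001} \approx 0.30122$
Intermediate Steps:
$a{\left(f,K \right)} = \frac{K + f}{2 K}$
$\frac{-1868 + 1512}{a{\left(70,55 \right)} - 1183} = \frac{-1868 + 1512}{\frac{55 + 70}{2 \cdot 55} - 1183} = - \frac{356}{\frac{1}{2} \cdot \frac{1}{55} \cdot 125 - 1183} = - \frac{356}{\frac{25}{22} - 1183} = - \frac{356}{- \frac{26001}{22}} = \left(-356\right) \left(- \frac{22}{26001}\right) = \frac{7832}{26001}$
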